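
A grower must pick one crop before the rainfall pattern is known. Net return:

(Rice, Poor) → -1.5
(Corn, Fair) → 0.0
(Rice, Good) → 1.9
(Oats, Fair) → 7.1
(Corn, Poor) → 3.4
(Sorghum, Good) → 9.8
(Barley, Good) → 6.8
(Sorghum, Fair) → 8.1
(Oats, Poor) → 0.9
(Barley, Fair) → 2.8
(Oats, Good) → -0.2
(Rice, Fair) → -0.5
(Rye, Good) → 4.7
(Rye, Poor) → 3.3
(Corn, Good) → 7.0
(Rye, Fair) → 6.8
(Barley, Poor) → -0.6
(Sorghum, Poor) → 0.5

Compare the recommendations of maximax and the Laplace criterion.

maximax → Sorghum; laplace → Sorghum (agree)

Row maxima: Oats=7.1, Sorghum=9.8, Corn=7.0, Rye=6.8, Rice=1.9, Barley=6.8
Best best-case = 9.8 → Sorghum.
Row averages: Oats=2.6, Sorghum=92/15, Corn=52/15, Rye=74/15, Rice=-1/30, Barley=3
Highest average = 92/15 → Sorghum.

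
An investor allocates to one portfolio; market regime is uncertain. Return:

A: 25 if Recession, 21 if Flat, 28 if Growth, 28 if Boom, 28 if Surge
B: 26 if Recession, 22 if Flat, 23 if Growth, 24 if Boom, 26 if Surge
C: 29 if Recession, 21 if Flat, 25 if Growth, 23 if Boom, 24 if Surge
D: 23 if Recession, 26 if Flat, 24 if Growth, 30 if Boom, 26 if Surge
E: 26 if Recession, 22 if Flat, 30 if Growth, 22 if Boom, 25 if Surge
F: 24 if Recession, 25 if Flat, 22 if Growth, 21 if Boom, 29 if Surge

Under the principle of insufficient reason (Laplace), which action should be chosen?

A

Row averages: A=26, B=24.2, C=24.4, D=25.8, E=25, F=24.2
Highest average = 26 → A.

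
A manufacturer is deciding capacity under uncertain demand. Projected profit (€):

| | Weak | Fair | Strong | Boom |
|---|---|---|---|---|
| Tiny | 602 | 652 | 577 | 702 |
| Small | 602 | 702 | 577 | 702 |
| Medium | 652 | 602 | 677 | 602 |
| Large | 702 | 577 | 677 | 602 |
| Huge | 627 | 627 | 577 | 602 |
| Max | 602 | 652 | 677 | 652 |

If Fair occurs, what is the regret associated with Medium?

100

Best payoff under Fair is 702.
Regret = 702 − 602 = 100.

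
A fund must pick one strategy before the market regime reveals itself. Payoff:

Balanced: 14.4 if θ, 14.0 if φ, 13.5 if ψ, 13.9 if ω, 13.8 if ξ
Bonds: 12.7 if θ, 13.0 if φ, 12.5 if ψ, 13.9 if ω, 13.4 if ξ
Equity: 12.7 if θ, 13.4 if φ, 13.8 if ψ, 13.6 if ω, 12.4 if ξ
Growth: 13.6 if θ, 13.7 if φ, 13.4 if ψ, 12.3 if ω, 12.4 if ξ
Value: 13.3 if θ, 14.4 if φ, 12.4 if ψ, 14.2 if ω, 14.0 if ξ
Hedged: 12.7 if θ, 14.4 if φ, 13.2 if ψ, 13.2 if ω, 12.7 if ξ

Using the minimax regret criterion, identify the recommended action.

Column bests: θ=14.4, φ=14.4, ψ=13.8, ω=14.2, ξ=14.0.
Balanced regrets: 0.0, 0.4, 0.3, 0.3, 0.2 → max 0.4
Bonds regrets: 1.7, 1.4, 1.3, 0.3, 0.6 → max 1.7
Equity regrets: 1.7, 1.0, 0.0, 0.6, 1.6 → max 1.7
Growth regrets: 0.8, 0.7, 0.4, 1.9, 1.6 → max 1.9
Value regrets: 1.1, 0.0, 1.4, 0.0, 0.0 → max 1.4
Hedged regrets: 1.7, 0.0, 0.6, 1.0, 1.3 → max 1.7
Smallest max regret = 0.4 → Balanced.

Balanced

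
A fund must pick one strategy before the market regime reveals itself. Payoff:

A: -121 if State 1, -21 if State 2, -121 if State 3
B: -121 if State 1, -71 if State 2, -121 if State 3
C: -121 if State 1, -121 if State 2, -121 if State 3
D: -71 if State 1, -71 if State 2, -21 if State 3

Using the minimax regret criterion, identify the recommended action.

Column bests: State 1=-71, State 2=-21, State 3=-21.
A regrets: 50, 0, 100 → max 100
B regrets: 50, 50, 100 → max 100
C regrets: 50, 100, 100 → max 100
D regrets: 0, 50, 0 → max 50
Smallest max regret = 50 → D.

D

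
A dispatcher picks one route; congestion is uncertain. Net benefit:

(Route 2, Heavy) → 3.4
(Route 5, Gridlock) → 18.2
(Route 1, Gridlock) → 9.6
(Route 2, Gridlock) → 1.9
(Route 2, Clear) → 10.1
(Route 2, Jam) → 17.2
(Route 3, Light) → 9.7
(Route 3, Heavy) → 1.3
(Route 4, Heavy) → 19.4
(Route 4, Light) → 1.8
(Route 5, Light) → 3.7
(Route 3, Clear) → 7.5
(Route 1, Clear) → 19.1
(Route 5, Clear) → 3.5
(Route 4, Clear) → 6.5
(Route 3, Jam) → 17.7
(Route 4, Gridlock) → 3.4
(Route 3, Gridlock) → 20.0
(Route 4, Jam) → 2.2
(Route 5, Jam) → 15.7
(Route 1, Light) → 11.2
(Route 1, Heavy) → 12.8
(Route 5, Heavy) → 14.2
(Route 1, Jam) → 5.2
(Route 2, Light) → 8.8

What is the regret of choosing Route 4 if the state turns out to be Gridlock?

Best payoff under Gridlock is 20.0.
Regret = 20.0 − 3.4 = 16.6.

16.6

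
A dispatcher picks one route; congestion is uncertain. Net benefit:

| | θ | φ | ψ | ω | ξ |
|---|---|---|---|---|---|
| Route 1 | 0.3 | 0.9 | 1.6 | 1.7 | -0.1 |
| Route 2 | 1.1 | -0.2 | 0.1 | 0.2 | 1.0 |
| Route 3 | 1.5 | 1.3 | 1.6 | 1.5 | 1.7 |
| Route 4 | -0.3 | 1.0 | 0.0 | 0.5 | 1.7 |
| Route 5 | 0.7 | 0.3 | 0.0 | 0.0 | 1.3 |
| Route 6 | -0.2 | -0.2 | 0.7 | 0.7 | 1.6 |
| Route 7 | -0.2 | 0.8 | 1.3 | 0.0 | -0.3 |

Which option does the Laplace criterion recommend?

Row averages: Route 1=0.88, Route 2=0.44, Route 3=1.52, Route 4=0.58, Route 5=0.46, Route 6=0.52, Route 7=0.32
Highest average = 1.52 → Route 3.

Route 3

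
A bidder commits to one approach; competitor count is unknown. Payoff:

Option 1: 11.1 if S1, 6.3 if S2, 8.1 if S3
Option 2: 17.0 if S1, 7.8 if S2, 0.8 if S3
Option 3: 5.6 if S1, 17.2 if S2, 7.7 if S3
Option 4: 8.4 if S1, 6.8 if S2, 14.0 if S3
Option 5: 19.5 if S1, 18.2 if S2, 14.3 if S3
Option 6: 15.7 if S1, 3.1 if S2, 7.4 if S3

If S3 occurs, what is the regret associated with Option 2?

13.5

Best payoff under S3 is 14.3.
Regret = 14.3 − 0.8 = 13.5.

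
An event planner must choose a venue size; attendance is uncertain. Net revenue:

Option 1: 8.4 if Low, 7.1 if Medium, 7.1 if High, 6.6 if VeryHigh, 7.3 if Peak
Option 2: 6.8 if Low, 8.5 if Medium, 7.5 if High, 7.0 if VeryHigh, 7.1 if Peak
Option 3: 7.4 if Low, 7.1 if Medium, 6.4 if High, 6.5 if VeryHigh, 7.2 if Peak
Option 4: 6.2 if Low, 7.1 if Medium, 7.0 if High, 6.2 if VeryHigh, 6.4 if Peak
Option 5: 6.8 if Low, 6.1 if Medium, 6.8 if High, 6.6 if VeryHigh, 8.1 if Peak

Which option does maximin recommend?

Row minima: Option 1=6.6, Option 2=6.8, Option 3=6.4, Option 4=6.2, Option 5=6.1
Best worst-case = 6.8 → Option 2.

Option 2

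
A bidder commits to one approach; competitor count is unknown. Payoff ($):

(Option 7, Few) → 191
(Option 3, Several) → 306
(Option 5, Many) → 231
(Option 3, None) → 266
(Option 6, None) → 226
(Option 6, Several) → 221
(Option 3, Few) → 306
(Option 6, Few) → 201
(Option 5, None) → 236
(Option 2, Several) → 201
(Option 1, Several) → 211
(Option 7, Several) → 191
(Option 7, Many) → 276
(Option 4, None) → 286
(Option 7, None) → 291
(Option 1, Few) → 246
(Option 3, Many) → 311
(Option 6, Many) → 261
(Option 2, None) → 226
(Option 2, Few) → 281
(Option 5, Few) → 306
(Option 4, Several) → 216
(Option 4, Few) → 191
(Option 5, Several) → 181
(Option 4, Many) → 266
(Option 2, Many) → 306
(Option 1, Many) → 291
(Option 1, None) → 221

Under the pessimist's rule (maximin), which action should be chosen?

Row minima: Option 1=211, Option 2=201, Option 3=266, Option 4=191, Option 5=181, Option 6=201, Option 7=191
Best worst-case = 266 → Option 3.

Option 3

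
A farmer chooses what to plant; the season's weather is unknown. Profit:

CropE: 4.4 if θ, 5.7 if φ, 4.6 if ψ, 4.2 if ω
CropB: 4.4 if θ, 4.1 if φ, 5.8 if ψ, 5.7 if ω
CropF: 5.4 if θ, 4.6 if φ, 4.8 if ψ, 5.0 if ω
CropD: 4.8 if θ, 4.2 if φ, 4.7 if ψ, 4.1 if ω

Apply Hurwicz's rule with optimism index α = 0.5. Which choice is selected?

CropE: 0.5·5.7 + 0.5·4.2 = 4.95
CropB: 0.5·5.8 + 0.5·4.1 = 4.95
CropF: 0.5·5.4 + 0.5·4.6 = 5
CropD: 0.5·4.8 + 0.5·4.1 = 4.45
Highest Hurwicz score = 5 → CropF.

CropF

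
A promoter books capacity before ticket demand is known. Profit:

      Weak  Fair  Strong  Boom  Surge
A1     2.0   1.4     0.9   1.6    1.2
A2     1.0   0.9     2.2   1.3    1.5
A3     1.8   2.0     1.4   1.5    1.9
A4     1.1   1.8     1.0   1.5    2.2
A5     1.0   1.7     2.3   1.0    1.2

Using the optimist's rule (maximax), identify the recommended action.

Row maxima: A1=2.0, A2=2.2, A3=2.0, A4=2.2, A5=2.3
Best best-case = 2.3 → A5.

A5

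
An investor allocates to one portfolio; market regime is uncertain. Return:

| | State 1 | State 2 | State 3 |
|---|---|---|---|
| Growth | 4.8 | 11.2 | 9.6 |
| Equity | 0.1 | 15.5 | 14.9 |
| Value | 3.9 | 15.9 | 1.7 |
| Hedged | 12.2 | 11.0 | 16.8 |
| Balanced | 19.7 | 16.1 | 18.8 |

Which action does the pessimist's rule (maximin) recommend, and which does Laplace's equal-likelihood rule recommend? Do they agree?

maximin → Balanced; laplace → Balanced (agree)

Row minima: Growth=4.8, Equity=0.1, Value=1.7, Hedged=11.0, Balanced=16.1
Best worst-case = 16.1 → Balanced.
Row averages: Growth=128/15, Equity=61/6, Value=43/6, Hedged=40/3, Balanced=18.2
Highest average = 18.2 → Balanced.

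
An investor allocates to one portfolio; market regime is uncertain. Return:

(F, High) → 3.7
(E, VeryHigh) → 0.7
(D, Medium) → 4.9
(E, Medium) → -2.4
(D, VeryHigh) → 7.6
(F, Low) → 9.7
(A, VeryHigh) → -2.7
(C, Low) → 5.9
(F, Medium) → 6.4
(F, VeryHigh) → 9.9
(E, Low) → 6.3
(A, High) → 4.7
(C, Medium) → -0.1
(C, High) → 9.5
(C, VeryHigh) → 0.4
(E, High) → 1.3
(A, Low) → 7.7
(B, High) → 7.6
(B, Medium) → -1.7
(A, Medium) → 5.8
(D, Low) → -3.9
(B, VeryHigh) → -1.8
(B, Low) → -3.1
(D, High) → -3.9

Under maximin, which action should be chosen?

Row minima: A=-2.7, B=-3.1, C=-0.1, D=-3.9, E=-2.4, F=3.7
Best worst-case = 3.7 → F.

F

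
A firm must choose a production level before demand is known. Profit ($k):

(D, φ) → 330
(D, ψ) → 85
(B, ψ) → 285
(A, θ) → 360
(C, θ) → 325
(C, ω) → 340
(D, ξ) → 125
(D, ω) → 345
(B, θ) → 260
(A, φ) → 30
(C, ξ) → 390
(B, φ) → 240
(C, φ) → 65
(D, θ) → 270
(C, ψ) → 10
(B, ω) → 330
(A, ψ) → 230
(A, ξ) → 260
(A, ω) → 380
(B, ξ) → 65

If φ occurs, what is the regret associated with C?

265

Best payoff under φ is 330.
Regret = 330 − 65 = 265.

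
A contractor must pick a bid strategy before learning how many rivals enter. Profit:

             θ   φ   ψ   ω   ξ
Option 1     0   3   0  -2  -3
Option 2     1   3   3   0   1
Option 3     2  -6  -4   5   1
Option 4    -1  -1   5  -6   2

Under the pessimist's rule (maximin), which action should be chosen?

Row minima: Option 1=-3, Option 2=0, Option 3=-6, Option 4=-6
Best worst-case = 0 → Option 2.

Option 2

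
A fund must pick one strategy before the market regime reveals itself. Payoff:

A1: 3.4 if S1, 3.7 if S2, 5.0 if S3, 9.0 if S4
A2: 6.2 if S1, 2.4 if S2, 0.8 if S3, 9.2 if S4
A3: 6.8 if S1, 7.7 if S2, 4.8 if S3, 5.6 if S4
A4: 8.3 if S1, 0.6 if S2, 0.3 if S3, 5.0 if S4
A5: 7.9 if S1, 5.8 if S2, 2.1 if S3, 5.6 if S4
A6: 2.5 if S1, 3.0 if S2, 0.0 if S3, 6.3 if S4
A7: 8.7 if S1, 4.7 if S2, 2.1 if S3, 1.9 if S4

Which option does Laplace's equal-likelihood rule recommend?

Row averages: A1=5.275, A2=4.65, A3=6.225, A4=3.55, A5=5.35, A6=2.95, A7=4.35
Highest average = 6.225 → A3.

A3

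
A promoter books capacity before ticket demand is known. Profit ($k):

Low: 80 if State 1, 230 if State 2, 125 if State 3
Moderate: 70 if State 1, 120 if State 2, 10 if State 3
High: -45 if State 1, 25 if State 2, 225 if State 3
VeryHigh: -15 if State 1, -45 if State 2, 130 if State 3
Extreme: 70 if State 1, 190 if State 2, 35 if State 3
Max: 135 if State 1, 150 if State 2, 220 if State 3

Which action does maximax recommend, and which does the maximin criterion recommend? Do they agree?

Row maxima: Low=230, Moderate=120, High=225, VeryHigh=130, Extreme=190, Max=220
Best best-case = 230 → Low.
Row minima: Low=80, Moderate=10, High=-45, VeryHigh=-45, Extreme=35, Max=135
Best worst-case = 135 → Max.

maximax → Low; maximin → Max (disagree)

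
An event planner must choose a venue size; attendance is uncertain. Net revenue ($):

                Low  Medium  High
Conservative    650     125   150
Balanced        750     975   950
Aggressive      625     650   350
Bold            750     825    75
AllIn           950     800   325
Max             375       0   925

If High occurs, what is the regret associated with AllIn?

Best payoff under High is 950.
Regret = 950 − 325 = 625.

625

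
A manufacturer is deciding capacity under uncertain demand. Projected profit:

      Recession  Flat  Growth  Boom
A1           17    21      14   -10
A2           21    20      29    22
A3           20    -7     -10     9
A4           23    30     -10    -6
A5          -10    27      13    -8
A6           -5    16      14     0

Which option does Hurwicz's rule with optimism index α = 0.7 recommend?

A2

A1: 0.7·21 + 0.3·(-10) = 11.7
A2: 0.7·29 + 0.3·20 = 26.3
A3: 0.7·20 + 0.3·(-10) = 11
A4: 0.7·30 + 0.3·(-10) = 18
A5: 0.7·27 + 0.3·(-10) = 15.9
A6: 0.7·16 + 0.3·(-5) = 9.7
Highest Hurwicz score = 26.3 → A2.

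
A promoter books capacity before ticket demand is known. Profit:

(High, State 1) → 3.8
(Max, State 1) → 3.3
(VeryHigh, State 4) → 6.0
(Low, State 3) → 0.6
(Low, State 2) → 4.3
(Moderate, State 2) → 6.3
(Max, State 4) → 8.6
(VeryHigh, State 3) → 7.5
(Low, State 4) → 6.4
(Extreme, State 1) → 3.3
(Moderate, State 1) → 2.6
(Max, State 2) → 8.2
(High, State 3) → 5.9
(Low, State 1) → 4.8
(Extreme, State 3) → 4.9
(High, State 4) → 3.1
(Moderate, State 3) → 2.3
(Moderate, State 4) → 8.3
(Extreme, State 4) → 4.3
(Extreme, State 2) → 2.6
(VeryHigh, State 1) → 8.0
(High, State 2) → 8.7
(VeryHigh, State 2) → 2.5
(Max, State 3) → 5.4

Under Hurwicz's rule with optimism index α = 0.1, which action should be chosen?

Max

Low: 0.1·6.4 + 0.9·0.6 = 1.18
Moderate: 0.1·8.3 + 0.9·2.3 = 2.9
High: 0.1·8.7 + 0.9·3.1 = 3.66
VeryHigh: 0.1·8.0 + 0.9·2.5 = 3.05
Extreme: 0.1·4.9 + 0.9·2.6 = 2.83
Max: 0.1·8.6 + 0.9·3.3 = 3.83
Highest Hurwicz score = 3.83 → Max.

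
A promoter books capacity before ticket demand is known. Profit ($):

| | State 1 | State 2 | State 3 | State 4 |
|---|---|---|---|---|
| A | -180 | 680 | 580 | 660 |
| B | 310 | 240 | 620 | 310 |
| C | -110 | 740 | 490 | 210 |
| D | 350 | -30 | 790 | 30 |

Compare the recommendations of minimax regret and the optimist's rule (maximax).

Column bests: State 1=350, State 2=740, State 3=790, State 4=660.
A regrets: 530, 60, 210, 0 → max 530
B regrets: 40, 500, 170, 350 → max 500
C regrets: 460, 0, 300, 450 → max 460
D regrets: 0, 770, 0, 630 → max 770
Smallest max regret = 460 → C.
Row maxima: A=680, B=620, C=740, D=790
Best best-case = 790 → D.

minimax regret → C; maximax → D (disagree)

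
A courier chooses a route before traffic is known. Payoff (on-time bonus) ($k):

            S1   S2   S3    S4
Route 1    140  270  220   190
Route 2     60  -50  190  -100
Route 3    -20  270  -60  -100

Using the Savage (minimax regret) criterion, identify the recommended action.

Route 1

Column bests: S1=140, S2=270, S3=220, S4=190.
Route 1 regrets: 0, 0, 0, 0 → max 0
Route 2 regrets: 80, 320, 30, 290 → max 320
Route 3 regrets: 160, 0, 280, 290 → max 290
Smallest max regret = 0 → Route 1.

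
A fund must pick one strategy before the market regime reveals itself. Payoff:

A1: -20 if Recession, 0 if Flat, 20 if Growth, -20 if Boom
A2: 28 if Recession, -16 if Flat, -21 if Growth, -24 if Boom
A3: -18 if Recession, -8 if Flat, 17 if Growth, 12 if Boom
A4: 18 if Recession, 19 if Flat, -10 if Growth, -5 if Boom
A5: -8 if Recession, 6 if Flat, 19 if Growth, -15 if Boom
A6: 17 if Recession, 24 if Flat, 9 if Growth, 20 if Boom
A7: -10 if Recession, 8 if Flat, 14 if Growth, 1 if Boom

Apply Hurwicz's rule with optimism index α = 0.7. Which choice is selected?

A6

A1: 0.7·20 + 0.3·(-20) = 8
A2: 0.7·28 + 0.3·(-24) = 12.4
A3: 0.7·17 + 0.3·(-18) = 6.5
A4: 0.7·19 + 0.3·(-10) = 10.3
A5: 0.7·19 + 0.3·(-15) = 8.8
A6: 0.7·24 + 0.3·9 = 19.5
A7: 0.7·14 + 0.3·(-10) = 6.8
Highest Hurwicz score = 19.5 → A6.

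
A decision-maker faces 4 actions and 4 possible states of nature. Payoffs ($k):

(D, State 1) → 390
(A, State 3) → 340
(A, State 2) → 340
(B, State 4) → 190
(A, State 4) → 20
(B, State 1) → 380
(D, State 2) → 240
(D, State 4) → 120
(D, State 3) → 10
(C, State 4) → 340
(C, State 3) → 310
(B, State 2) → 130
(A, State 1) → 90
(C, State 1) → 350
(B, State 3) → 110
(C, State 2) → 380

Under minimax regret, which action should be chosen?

C

Column bests: State 1=390, State 2=380, State 3=340, State 4=340.
A regrets: 300, 40, 0, 320 → max 320
B regrets: 10, 250, 230, 150 → max 250
C regrets: 40, 0, 30, 0 → max 40
D regrets: 0, 140, 330, 220 → max 330
Smallest max regret = 40 → C.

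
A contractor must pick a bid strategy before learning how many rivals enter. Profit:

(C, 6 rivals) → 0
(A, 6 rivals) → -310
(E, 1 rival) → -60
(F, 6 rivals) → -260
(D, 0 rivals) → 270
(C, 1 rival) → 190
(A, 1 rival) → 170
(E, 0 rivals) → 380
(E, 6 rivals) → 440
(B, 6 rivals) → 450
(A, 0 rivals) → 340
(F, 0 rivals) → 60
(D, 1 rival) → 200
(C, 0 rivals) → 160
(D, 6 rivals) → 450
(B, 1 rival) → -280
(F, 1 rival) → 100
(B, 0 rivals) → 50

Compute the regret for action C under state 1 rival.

10

Best payoff under 1 rival is 200.
Regret = 200 − 190 = 10.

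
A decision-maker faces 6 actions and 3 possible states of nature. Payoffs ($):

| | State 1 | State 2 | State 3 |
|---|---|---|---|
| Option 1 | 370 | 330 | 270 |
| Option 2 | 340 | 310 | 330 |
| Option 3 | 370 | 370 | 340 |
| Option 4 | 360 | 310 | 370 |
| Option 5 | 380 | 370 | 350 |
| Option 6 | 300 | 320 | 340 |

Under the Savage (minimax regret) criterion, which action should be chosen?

Option 5

Column bests: State 1=380, State 2=370, State 3=370.
Option 1 regrets: 10, 40, 100 → max 100
Option 2 regrets: 40, 60, 40 → max 60
Option 3 regrets: 10, 0, 30 → max 30
Option 4 regrets: 20, 60, 0 → max 60
Option 5 regrets: 0, 0, 20 → max 20
Option 6 regrets: 80, 50, 30 → max 80
Smallest max regret = 20 → Option 5.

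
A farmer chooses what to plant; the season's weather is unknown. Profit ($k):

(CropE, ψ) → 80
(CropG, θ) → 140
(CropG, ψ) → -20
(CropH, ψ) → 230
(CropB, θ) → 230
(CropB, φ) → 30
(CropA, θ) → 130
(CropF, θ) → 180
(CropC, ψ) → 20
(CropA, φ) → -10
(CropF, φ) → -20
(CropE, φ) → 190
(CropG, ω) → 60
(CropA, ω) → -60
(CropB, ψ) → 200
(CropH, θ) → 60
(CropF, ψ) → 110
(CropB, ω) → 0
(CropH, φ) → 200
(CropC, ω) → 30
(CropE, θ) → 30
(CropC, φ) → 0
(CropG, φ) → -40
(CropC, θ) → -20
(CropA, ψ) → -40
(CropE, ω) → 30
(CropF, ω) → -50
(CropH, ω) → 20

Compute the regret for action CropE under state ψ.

Best payoff under ψ is 230.
Regret = 230 − 80 = 150.

150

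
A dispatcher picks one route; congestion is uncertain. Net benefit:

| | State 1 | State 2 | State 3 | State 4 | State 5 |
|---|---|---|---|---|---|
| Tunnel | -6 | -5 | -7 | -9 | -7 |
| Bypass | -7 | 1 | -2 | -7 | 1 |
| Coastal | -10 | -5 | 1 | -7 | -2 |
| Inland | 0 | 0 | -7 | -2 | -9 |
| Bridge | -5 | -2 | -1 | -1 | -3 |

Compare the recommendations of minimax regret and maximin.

Column bests: State 1=0, State 2=1, State 3=1, State 4=-1, State 5=1.
Tunnel regrets: 6, 6, 8, 8, 8 → max 8
Bypass regrets: 7, 0, 3, 6, 0 → max 7
Coastal regrets: 10, 6, 0, 6, 3 → max 10
Inland regrets: 0, 1, 8, 1, 10 → max 10
Bridge regrets: 5, 3, 2, 0, 4 → max 5
Smallest max regret = 5 → Bridge.
Row minima: Tunnel=-9, Bypass=-7, Coastal=-10, Inland=-9, Bridge=-5
Best worst-case = -5 → Bridge.

minimax regret → Bridge; maximin → Bridge (agree)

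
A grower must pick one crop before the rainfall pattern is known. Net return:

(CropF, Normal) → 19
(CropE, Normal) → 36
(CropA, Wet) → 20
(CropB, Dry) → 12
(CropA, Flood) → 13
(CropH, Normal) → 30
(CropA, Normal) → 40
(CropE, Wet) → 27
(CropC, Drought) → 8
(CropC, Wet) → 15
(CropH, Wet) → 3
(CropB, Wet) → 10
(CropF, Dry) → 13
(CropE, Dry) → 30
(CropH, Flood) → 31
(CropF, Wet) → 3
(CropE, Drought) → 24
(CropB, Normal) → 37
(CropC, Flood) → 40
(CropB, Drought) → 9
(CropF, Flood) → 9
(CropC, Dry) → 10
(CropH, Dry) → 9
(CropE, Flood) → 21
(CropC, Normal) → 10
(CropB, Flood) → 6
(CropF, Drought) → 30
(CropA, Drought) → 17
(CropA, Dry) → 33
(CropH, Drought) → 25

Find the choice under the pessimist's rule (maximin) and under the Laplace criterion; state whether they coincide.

maximin → CropE; laplace → CropE (agree)

Row minima: CropB=6, CropA=13, CropH=3, CropE=21, CropC=8, CropF=3
Best worst-case = 21 → CropE.
Row averages: CropB=14.8, CropA=24.6, CropH=19.6, CropE=27.6, CropC=16.6, CropF=14.8
Highest average = 27.6 → CropE.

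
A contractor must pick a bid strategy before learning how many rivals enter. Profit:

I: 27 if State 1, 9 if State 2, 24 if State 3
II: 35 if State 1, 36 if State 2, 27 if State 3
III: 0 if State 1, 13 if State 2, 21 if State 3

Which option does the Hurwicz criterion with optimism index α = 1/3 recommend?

I: 1/3·27 + 2/3·9 = 15
II: 1/3·36 + 2/3·27 = 30
III: 1/3·21 + 2/3·0 = 7
Highest Hurwicz score = 30 → II.

II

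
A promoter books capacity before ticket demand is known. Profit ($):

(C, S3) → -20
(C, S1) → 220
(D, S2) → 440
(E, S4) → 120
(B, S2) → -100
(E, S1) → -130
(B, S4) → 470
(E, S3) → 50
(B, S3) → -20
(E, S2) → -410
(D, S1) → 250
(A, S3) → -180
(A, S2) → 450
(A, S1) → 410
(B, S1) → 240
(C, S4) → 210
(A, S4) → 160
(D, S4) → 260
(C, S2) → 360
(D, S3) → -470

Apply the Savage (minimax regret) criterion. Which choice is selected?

C

Column bests: S1=410, S2=450, S3=50, S4=470.
A regrets: 0, 0, 230, 310 → max 310
B regrets: 170, 550, 70, 0 → max 550
C regrets: 190, 90, 70, 260 → max 260
D regrets: 160, 10, 520, 210 → max 520
E regrets: 540, 860, 0, 350 → max 860
Smallest max regret = 260 → C.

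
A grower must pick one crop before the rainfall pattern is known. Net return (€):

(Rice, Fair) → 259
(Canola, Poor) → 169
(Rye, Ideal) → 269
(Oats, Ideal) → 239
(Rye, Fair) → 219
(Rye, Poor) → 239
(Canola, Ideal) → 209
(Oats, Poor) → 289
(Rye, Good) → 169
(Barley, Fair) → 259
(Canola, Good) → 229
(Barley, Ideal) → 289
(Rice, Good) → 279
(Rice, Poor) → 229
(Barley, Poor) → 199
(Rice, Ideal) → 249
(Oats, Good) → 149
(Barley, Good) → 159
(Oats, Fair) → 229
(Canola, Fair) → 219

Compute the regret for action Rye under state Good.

110

Best payoff under Good is 279.
Regret = 279 − 169 = 110.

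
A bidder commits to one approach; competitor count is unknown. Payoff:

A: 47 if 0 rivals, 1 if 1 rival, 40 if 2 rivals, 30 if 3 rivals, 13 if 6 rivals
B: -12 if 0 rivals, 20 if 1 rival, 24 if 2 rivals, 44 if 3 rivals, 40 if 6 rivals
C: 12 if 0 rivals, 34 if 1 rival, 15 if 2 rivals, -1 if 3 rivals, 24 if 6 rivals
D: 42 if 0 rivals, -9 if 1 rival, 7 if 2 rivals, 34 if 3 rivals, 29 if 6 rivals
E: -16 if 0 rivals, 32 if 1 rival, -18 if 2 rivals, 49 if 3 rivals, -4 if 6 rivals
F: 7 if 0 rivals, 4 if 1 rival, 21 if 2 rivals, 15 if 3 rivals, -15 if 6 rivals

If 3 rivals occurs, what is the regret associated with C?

Best payoff under 3 rivals is 49.
Regret = 49 − (-1) = 50.

50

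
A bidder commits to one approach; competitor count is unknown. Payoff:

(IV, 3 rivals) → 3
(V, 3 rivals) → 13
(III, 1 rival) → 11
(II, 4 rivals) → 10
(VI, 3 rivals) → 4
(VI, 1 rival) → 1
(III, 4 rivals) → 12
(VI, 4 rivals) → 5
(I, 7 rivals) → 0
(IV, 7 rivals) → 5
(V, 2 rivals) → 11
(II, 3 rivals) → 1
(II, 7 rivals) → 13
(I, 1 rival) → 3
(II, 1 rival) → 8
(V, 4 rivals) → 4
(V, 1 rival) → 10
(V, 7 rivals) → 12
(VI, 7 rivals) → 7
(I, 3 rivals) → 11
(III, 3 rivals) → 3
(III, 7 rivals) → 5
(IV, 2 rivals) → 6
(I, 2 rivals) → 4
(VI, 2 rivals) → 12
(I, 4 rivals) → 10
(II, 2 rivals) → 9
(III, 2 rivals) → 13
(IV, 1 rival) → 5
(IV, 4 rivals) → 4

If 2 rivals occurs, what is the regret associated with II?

4

Best payoff under 2 rivals is 13.
Regret = 13 − 9 = 4.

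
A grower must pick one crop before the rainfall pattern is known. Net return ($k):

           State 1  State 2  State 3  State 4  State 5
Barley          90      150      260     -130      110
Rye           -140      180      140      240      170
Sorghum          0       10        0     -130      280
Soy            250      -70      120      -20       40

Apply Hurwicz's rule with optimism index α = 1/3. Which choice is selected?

Soy

Barley: 1/3·260 + 2/3·(-130) = 0
Rye: 1/3·240 + 2/3·(-140) = -40/3
Sorghum: 1/3·280 + 2/3·(-130) = 20/3
Soy: 1/3·250 + 2/3·(-70) = 110/3
Highest Hurwicz score = 110/3 → Soy.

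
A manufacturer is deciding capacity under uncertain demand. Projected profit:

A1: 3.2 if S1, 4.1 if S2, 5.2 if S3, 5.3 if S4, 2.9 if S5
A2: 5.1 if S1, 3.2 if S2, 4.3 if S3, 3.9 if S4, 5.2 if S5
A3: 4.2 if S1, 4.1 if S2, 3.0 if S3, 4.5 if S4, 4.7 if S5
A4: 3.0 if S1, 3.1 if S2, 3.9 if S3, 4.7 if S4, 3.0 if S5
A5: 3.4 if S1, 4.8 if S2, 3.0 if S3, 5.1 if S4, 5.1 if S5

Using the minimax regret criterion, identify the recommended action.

Column bests: S1=5.1, S2=4.8, S3=5.2, S4=5.3, S5=5.2.
A1 regrets: 1.9, 0.7, 0.0, 0.0, 2.3 → max 2.3
A2 regrets: 0.0, 1.6, 0.9, 1.4, 0.0 → max 1.6
A3 regrets: 0.9, 0.7, 2.2, 0.8, 0.5 → max 2.2
A4 regrets: 2.1, 1.7, 1.3, 0.6, 2.2 → max 2.2
A5 regrets: 1.7, 0.0, 2.2, 0.2, 0.1 → max 2.2
Smallest max regret = 1.6 → A2.

A2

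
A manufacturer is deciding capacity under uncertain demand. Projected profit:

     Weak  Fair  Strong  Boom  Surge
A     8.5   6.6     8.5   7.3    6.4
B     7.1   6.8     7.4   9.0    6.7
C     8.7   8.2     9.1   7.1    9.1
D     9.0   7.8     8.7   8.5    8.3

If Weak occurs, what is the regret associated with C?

Best payoff under Weak is 9.0.
Regret = 9.0 − 8.7 = 0.3.

0.3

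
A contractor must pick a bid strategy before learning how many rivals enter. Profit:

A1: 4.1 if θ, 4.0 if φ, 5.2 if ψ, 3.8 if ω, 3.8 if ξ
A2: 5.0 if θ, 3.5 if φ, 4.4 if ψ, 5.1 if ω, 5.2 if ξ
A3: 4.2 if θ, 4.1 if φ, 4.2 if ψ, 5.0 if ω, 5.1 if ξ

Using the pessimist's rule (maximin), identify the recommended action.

Row minima: A1=3.8, A2=3.5, A3=4.1
Best worst-case = 4.1 → A3.

A3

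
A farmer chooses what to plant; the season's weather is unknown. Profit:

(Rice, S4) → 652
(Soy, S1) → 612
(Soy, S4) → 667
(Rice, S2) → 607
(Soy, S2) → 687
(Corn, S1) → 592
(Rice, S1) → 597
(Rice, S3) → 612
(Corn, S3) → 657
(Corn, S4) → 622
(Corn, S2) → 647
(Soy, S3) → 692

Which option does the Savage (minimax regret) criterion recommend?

Soy

Column bests: S1=612, S2=687, S3=692, S4=667.
Rice regrets: 15, 80, 80, 15 → max 80
Corn regrets: 20, 40, 35, 45 → max 45
Soy regrets: 0, 0, 0, 0 → max 0
Smallest max regret = 0 → Soy.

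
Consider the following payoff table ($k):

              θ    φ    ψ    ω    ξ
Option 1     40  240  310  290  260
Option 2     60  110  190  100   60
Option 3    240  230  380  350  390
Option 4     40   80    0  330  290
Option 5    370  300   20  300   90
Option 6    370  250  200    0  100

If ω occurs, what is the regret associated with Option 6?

350

Best payoff under ω is 350.
Regret = 350 − 0 = 350.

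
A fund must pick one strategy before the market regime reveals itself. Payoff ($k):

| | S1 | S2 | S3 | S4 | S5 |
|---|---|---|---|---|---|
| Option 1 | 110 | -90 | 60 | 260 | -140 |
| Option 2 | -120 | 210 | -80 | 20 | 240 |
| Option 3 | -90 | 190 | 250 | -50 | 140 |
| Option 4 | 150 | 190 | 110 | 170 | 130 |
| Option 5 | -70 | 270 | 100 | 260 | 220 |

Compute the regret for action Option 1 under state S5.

Best payoff under S5 is 240.
Regret = 240 − (-140) = 380.

380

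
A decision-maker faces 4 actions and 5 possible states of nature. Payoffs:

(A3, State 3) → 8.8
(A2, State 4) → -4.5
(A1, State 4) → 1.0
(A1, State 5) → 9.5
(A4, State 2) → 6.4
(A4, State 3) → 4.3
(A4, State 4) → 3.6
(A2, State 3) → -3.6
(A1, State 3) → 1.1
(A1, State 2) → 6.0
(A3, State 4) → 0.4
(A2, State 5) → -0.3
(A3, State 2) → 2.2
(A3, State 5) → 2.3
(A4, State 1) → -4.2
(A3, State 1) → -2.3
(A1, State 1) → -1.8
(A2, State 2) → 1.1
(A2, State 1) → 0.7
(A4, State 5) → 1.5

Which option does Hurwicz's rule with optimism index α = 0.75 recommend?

A1

A1: 0.75·9.5 + 0.25·(-1.8) = 6.675
A2: 0.75·1.1 + 0.25·(-4.5) = -0.3
A3: 0.75·8.8 + 0.25·(-2.3) = 6.025
A4: 0.75·6.4 + 0.25·(-4.2) = 3.75
Highest Hurwicz score = 6.675 → A1.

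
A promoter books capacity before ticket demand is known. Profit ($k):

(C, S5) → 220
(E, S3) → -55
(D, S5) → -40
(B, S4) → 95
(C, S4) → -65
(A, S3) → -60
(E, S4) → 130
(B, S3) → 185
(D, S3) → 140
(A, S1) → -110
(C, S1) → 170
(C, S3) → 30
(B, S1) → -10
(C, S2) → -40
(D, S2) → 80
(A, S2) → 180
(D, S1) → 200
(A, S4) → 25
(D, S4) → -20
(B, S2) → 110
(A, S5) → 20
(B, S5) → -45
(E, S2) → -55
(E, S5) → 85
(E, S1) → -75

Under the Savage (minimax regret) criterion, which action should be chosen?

Column bests: S1=200, S2=180, S3=185, S4=130, S5=220.
A regrets: 310, 0, 245, 105, 200 → max 310
B regrets: 210, 70, 0, 35, 265 → max 265
C regrets: 30, 220, 155, 195, 0 → max 220
D regrets: 0, 100, 45, 150, 260 → max 260
E regrets: 275, 235, 240, 0, 135 → max 275
Smallest max regret = 220 → C.

C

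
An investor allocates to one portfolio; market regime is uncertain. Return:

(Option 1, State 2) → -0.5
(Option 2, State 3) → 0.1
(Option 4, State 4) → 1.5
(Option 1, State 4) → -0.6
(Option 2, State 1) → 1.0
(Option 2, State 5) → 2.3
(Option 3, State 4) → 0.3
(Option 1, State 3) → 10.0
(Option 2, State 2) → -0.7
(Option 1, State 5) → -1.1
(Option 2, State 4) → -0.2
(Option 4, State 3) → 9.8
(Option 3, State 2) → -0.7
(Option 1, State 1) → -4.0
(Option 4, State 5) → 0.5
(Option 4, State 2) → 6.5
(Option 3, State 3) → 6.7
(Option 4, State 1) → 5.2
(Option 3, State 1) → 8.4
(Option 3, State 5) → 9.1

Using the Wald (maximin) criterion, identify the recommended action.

Option 4

Row minima: Option 1=-4.0, Option 2=-0.7, Option 3=-0.7, Option 4=0.5
Best worst-case = 0.5 → Option 4.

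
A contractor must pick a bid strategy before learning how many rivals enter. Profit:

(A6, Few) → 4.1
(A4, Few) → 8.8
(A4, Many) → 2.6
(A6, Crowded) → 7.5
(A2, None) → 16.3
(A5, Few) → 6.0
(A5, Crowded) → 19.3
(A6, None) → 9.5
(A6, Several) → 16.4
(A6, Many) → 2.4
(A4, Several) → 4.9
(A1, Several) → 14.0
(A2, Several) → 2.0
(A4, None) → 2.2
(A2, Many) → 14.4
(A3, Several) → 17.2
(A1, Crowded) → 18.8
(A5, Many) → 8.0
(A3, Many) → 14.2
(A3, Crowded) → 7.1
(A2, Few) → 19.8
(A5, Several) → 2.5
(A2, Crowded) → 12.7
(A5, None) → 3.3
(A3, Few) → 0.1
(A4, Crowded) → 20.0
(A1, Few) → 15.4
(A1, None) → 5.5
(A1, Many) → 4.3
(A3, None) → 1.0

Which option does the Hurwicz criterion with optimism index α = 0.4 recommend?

A1

A1: 0.4·18.8 + 0.6·4.3 = 10.1
A2: 0.4·19.8 + 0.6·2.0 = 9.12
A3: 0.4·17.2 + 0.6·0.1 = 6.94
A4: 0.4·20.0 + 0.6·2.2 = 9.32
A5: 0.4·19.3 + 0.6·2.5 = 9.22
A6: 0.4·16.4 + 0.6·2.4 = 8
Highest Hurwicz score = 10.1 → A1.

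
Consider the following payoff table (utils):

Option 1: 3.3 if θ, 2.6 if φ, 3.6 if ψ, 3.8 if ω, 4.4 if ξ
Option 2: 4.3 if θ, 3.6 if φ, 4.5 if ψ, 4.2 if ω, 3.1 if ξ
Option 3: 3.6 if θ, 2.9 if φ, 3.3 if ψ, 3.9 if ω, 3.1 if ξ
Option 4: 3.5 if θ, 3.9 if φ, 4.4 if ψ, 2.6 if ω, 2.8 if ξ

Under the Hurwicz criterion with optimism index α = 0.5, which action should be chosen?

Option 2

Option 1: 0.5·4.4 + 0.5·2.6 = 3.5
Option 2: 0.5·4.5 + 0.5·3.1 = 3.8
Option 3: 0.5·3.9 + 0.5·2.9 = 3.4
Option 4: 0.5·4.4 + 0.5·2.6 = 3.5
Highest Hurwicz score = 3.8 → Option 2.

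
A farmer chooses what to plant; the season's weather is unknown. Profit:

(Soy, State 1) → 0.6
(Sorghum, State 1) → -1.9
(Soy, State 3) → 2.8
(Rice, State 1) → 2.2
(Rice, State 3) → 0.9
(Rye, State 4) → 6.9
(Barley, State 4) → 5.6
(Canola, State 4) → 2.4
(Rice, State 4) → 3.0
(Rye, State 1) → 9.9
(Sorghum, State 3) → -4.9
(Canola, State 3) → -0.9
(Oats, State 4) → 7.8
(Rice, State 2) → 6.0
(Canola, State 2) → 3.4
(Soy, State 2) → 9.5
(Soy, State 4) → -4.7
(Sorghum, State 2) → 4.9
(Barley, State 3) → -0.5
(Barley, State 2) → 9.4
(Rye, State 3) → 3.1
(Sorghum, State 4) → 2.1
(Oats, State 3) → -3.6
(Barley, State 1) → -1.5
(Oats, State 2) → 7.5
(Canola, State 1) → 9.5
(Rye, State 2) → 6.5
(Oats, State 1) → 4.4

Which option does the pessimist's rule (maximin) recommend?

Row minima: Barley=-1.5, Rye=3.1, Canola=-0.9, Sorghum=-4.9, Oats=-3.6, Rice=0.9, Soy=-4.7
Best worst-case = 3.1 → Rye.

Rye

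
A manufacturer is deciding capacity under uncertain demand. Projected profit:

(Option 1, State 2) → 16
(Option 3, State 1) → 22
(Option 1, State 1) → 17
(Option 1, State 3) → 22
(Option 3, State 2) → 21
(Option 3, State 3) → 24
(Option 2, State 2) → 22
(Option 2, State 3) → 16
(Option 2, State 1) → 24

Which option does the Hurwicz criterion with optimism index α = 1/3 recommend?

Option 3

Option 1: 1/3·22 + 2/3·16 = 18
Option 2: 1/3·24 + 2/3·16 = 56/3
Option 3: 1/3·24 + 2/3·21 = 22
Highest Hurwicz score = 22 → Option 3.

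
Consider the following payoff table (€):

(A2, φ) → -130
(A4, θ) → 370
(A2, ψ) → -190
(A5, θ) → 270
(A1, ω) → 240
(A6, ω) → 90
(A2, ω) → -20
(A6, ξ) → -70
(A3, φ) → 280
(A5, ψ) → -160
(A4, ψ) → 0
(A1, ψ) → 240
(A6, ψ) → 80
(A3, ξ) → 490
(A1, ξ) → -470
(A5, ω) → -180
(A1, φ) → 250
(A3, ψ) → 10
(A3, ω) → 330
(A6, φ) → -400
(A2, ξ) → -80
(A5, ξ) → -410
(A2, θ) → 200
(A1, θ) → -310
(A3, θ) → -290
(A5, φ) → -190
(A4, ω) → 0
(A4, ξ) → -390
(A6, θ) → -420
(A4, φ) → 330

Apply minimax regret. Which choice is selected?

A2

Column bests: θ=370, φ=330, ψ=240, ω=330, ξ=490.
A1 regrets: 680, 80, 0, 90, 960 → max 960
A2 regrets: 170, 460, 430, 350, 570 → max 570
A3 regrets: 660, 50, 230, 0, 0 → max 660
A4 regrets: 0, 0, 240, 330, 880 → max 880
A5 regrets: 100, 520, 400, 510, 900 → max 900
A6 regrets: 790, 730, 160, 240, 560 → max 790
Smallest max regret = 570 → A2.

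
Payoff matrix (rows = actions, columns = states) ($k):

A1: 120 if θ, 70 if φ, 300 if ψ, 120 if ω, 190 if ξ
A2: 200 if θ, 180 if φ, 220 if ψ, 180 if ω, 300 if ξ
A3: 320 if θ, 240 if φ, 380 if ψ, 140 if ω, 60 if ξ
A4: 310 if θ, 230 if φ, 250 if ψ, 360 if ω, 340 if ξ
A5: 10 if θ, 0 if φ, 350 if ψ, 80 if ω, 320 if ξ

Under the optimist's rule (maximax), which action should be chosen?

Row maxima: A1=300, A2=300, A3=380, A4=360, A5=350
Best best-case = 380 → A3.

A3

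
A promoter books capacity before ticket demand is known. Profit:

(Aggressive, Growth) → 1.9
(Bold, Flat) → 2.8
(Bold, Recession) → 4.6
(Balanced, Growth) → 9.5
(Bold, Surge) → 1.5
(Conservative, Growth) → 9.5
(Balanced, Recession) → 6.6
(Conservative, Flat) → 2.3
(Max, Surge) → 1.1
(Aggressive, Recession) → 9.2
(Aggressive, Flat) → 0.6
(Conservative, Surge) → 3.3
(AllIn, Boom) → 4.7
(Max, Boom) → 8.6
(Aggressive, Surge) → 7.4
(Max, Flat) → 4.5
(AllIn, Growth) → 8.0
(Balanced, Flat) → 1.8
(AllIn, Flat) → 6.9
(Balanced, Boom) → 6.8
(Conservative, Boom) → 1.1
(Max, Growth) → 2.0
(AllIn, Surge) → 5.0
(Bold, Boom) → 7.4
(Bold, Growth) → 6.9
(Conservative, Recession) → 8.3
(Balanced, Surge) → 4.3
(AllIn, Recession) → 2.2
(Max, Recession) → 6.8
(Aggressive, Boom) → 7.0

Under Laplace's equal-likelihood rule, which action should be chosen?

Balanced

Row averages: Conservative=4.9, Balanced=5.8, Aggressive=5.22, Bold=4.64, AllIn=5.36, Max=4.6
Highest average = 5.8 → Balanced.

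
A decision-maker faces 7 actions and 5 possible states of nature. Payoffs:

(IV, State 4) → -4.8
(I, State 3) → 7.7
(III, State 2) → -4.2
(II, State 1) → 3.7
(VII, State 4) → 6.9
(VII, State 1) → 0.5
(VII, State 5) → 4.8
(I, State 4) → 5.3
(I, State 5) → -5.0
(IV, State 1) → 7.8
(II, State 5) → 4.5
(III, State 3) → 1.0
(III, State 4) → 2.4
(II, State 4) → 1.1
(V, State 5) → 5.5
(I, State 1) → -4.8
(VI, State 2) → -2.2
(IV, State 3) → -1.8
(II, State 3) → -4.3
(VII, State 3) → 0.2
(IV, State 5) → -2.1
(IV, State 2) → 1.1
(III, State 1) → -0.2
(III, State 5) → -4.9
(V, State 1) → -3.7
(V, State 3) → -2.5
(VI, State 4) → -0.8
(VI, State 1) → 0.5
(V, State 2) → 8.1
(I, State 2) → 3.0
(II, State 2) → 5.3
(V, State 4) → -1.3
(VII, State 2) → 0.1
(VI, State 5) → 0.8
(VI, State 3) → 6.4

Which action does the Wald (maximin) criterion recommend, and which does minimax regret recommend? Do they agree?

maximin → VII; minimax regret → VII (agree)

Row minima: I=-5.0, II=-4.3, III=-4.9, IV=-4.8, V=-3.7, VI=-2.2, VII=0.1
Best worst-case = 0.1 → VII.
Column bests: State 1=7.8, State 2=8.1, State 3=7.7, State 4=6.9, State 5=5.5.
I regrets: 12.6, 5.1, 0.0, 1.6, 10.5 → max 12.6
II regrets: 4.1, 2.8, 12.0, 5.8, 1.0 → max 12.0
III regrets: 8.0, 12.3, 6.7, 4.5, 10.4 → max 12.3
IV regrets: 0.0, 7.0, 9.5, 11.7, 7.6 → max 11.7
V regrets: 11.5, 0.0, 10.2, 8.2, 0.0 → max 11.5
VI regrets: 7.3, 10.3, 1.3, 7.7, 4.7 → max 10.3
VII regrets: 7.3, 8.0, 7.5, 0.0, 0.7 → max 8.0
Smallest max regret = 8.0 → VII.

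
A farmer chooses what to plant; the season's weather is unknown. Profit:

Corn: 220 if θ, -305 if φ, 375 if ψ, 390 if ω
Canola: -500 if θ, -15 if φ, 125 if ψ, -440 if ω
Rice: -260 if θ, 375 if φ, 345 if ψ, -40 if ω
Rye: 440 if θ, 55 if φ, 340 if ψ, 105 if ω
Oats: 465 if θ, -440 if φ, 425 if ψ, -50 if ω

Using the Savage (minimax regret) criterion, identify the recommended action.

Rye

Column bests: θ=465, φ=375, ψ=425, ω=390.
Corn regrets: 245, 680, 50, 0 → max 680
Canola regrets: 965, 390, 300, 830 → max 965
Rice regrets: 725, 0, 80, 430 → max 725
Rye regrets: 25, 320, 85, 285 → max 320
Oats regrets: 0, 815, 0, 440 → max 815
Smallest max regret = 320 → Rye.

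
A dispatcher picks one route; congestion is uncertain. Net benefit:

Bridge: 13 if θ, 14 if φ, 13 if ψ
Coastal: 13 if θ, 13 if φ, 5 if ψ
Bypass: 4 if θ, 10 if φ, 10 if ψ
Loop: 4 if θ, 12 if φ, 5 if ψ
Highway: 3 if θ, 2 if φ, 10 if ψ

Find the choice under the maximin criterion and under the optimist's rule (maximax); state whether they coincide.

Row minima: Bridge=13, Coastal=5, Bypass=4, Loop=4, Highway=2
Best worst-case = 13 → Bridge.
Row maxima: Bridge=14, Coastal=13, Bypass=10, Loop=12, Highway=10
Best best-case = 14 → Bridge.

maximin → Bridge; maximax → Bridge (agree)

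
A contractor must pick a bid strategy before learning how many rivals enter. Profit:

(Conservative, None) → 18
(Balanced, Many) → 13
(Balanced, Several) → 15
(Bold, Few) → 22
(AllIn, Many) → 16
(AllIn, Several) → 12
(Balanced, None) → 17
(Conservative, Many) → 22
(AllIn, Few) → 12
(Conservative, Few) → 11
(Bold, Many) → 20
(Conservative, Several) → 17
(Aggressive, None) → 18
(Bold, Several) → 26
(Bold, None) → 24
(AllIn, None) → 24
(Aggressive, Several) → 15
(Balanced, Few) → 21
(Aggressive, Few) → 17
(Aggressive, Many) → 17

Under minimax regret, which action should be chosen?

Bold

Column bests: None=24, Few=22, Several=26, Many=22.
Conservative regrets: 6, 11, 9, 0 → max 11
Balanced regrets: 7, 1, 11, 9 → max 11
Aggressive regrets: 6, 5, 11, 5 → max 11
Bold regrets: 0, 0, 0, 2 → max 2
AllIn regrets: 0, 10, 14, 6 → max 14
Smallest max regret = 2 → Bold.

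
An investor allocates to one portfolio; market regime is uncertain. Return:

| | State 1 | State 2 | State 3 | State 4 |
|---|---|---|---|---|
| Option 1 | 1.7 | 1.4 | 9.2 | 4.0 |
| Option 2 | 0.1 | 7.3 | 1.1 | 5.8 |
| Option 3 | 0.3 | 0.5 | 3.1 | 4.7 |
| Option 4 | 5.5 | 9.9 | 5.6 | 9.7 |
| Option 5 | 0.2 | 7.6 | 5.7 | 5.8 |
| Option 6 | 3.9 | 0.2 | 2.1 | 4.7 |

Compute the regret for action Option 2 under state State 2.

2.6

Best payoff under State 2 is 9.9.
Regret = 9.9 − 7.3 = 2.6.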